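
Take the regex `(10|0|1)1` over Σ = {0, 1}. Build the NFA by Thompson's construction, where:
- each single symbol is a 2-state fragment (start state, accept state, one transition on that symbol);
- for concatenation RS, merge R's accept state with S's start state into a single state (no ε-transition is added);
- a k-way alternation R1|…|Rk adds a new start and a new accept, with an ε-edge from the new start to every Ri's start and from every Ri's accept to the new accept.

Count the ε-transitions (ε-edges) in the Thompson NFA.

Recursing over subexpressions:
Each of the 5 symbol leaves contributes 0 ε-transitions.
  10 — 0 ε-transitions
  10|0|1 — 6 ε-transitions
  (10|0|1)1 — 6 ε-transitions

6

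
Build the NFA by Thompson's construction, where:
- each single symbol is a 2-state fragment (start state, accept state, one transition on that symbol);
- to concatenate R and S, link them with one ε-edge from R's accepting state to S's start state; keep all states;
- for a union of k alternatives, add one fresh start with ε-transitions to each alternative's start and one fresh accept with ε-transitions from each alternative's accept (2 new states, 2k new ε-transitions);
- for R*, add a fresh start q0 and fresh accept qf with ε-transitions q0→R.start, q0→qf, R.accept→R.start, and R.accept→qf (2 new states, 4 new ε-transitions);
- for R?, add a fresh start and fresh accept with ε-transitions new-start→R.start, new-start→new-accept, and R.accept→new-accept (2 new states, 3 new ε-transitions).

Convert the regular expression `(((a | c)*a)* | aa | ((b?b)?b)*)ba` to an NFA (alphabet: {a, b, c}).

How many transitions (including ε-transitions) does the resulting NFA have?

Recursing over subexpressions:
Each of the 10 symbol leaves contributes 1 transition (1 symbol, 0 ε).
  a | c — 6 transitions (2 symbol, 4 ε)
  (a | c)* — 10 transitions (2 symbol, 8 ε)
  (a | c)*a — 12 transitions (3 symbol, 9 ε)
  ((a | c)*a)* — 16 transitions (3 symbol, 13 ε)
  aa — 3 transitions (2 symbol, 1 ε)
  b? — 4 transitions (1 symbol, 3 ε)
  b?b — 6 transitions (2 symbol, 4 ε)
  (b?b)? — 9 transitions (2 symbol, 7 ε)
  (b?b)?b — 11 transitions (3 symbol, 8 ε)
  ((b?b)?b)* — 15 transitions (3 symbol, 12 ε)
  ((a | c)*a)* | aa | ((b?b)?b)* — 40 transitions (8 symbol, 32 ε)
  (((a | c)*a)* | aa | ((b?b)?b)*)ba — 44 transitions (10 symbol, 34 ε)

44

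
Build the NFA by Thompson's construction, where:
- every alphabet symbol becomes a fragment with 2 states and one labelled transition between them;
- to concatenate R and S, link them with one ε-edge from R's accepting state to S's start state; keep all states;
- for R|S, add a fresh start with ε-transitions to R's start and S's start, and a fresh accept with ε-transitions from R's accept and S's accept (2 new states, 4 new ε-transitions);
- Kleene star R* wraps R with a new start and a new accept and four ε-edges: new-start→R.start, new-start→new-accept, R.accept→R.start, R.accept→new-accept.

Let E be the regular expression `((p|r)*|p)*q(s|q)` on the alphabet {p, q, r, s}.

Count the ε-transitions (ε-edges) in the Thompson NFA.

22

Recursing over subexpressions:
Each of the 6 symbol leaves contributes 0 ε-transitions.
  p|r : 4 ε-transitions
  (p|r)* : 8 ε-transitions
  (p|r)*|p : 12 ε-transitions
  ((p|r)*|p)* : 16 ε-transitions
  s|q : 4 ε-transitions
  ((p|r)*|p)*q(s|q) : 22 ε-transitions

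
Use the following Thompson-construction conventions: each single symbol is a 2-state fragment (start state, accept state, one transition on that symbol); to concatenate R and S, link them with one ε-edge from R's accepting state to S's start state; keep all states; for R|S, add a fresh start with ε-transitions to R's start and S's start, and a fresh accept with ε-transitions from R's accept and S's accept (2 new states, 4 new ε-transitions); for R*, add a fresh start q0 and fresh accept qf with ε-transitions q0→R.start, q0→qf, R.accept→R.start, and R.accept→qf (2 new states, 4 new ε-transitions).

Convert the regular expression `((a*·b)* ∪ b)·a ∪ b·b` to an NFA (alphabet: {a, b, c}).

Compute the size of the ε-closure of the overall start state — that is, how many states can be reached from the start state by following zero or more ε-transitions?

12

Compute the ε-closure size of each fragment's start state recursively; a symbol fragment's start has no outgoing ε-edge, so its closure is just itself (size 1).
  a* : the star's fresh start ε-reaches both the body's start and the fresh accept: C = 2 + 1 = 3
  a*·b : the left operand accepts ε, so the closure extends into the next operand (via the concat ε-link); C = 3 + 1 = 4
  (a*·b)* : the star's fresh start ε-reaches both the body's start and the fresh accept: C = 2 + 4 = 6
  (a*·b)* ∪ b : C = 1 (new start) + (6 + 1) + 1 (new accept, since some branch ε-reaches its own accept) = 9
  ((a*·b)* ∪ b)·a : the left operand accepts ε, so the closure extends into the next operand (via the concat ε-link); C = 9 + 1 = 10
  b·b : C equals the left operand's closure size = 1 (its accept is not ε-reachable, so the closure stops there)
  ((a*·b)* ∪ b)·a ∪ b·b : new start ε-reaches every alternative's start; none of them accept ε, so the new accept is not reached: C = 1 + 10 + 1 = 12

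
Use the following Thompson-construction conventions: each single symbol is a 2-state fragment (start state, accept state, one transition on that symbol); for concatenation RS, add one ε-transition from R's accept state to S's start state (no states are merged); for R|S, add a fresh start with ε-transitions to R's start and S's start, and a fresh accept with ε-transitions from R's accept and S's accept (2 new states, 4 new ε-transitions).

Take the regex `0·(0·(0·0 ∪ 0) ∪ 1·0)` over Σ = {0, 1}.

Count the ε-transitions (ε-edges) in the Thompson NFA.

12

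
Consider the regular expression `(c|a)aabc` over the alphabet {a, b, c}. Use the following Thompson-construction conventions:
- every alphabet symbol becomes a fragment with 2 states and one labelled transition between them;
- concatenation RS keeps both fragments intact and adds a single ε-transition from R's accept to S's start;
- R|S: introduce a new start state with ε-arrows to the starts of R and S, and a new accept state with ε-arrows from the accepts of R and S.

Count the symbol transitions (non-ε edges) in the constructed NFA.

Building bottom-up:
Each of the 6 symbol leaves contributes exactly 1 symbol transition.
  c|a — 2 symbol transitions
  (c|a)aabc — 6 symbol transitions

6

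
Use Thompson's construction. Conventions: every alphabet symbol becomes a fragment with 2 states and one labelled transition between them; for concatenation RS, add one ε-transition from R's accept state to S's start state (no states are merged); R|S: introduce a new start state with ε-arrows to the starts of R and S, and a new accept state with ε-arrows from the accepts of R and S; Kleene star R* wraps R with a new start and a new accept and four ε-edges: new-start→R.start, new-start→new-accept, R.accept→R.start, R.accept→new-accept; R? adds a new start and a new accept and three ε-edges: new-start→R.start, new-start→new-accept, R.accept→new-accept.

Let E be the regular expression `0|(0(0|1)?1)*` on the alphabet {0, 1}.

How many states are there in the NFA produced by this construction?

Recursing over subexpressions:
Each of the 5 symbol leaves contributes a 2-state fragment.
  0|1 — 6 states
  (0|1)? — 8 states
  0(0|1)?1 — 12 states
  (0(0|1)?1)* — 14 states
  0|(0(0|1)?1)* — 18 states

18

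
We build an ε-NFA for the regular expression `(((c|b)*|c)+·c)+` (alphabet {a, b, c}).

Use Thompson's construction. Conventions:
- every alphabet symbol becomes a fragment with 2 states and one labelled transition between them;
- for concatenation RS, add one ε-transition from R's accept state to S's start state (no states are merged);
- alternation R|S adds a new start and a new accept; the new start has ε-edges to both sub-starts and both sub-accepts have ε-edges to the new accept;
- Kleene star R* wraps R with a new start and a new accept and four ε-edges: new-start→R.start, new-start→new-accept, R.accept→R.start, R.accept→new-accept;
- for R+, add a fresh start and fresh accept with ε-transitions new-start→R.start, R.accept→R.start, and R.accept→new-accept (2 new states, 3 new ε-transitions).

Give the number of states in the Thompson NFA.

Per subexpression:
Each of the 4 symbol leaves contributes a 2-state fragment.
  c|b → 6 states
  (c|b)* → 8 states
  (c|b)*|c → 12 states
  ((c|b)*|c)+ → 14 states
  ((c|b)*|c)+·c → 16 states
  (((c|b)*|c)+·c)+ → 18 states

18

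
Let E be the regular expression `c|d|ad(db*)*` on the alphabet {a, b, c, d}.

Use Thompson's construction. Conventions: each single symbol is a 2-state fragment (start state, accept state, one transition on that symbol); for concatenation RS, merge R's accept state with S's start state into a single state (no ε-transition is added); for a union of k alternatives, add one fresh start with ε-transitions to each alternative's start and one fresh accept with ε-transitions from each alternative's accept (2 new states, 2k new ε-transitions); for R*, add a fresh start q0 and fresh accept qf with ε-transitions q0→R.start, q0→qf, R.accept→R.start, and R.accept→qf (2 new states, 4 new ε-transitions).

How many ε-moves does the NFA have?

14

Per subexpression:
Each of the 6 symbol leaves contributes 0 ε-transitions.
  b* — 4 ε-transitions
  db* — 4 ε-transitions
  (db*)* — 8 ε-transitions
  ad(db*)* — 8 ε-transitions
  c|d|ad(db*)* — 14 ε-transitions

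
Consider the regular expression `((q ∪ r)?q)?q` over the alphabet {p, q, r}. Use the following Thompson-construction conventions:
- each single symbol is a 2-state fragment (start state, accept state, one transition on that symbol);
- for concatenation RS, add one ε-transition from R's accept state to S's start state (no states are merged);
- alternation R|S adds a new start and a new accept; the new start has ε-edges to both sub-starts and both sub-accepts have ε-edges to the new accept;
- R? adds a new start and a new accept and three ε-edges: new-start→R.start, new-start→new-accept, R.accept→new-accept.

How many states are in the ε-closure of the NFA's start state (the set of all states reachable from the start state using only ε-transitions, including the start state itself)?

9

Work bottom-up. For each fragment F, track |ε-closure(F.start)| and whether F's accept lies in that closure (i.e. whether F accepts ε). A single-symbol fragment has closure size 1 and does not accept ε.
  q ∪ r → |closure| = 1 + 1 + 1 = 3 (the new accept is not ε-reachable since no branch accepts ε)
  (q ∪ r)? → new start has ε-edges to the inner start and to the new accept, so |closure| = 2 + 3 = 5
  (q ∪ r)?q → the left operand accepts ε, so the closure extends into the next operand (via the concat ε-link); |closure| = 5 + 1 = 6
  ((q ∪ r)?q)? → new start has ε-edges to the inner start and to the new accept, so |closure| = 2 + 6 = 8
  ((q ∪ r)?q)?q → the left operand accepts ε, so the closure extends into the next operand (via the concat ε-link); |closure| = 8 + 1 = 9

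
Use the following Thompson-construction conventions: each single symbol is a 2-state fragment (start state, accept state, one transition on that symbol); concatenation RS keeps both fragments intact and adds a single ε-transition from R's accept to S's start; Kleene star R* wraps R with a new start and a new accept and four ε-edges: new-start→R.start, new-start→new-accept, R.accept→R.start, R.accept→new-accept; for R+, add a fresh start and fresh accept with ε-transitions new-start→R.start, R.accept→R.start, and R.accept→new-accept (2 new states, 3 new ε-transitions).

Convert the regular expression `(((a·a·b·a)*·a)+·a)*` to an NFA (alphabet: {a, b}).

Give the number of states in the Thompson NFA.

18

By structural recursion:
Each of the 6 symbol leaves contributes a 2-state fragment.
  a·a·b·a → 8 states
  (a·a·b·a)* → 10 states
  (a·a·b·a)*·a → 12 states
  ((a·a·b·a)*·a)+ → 14 states
  ((a·a·b·a)*·a)+·a → 16 states
  (((a·a·b·a)*·a)+·a)* → 18 states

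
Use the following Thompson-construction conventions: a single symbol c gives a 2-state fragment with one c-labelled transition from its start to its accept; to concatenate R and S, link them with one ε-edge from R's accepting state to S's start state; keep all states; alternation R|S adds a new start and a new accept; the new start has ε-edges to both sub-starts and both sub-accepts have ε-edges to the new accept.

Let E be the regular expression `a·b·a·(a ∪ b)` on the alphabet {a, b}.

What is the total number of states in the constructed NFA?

12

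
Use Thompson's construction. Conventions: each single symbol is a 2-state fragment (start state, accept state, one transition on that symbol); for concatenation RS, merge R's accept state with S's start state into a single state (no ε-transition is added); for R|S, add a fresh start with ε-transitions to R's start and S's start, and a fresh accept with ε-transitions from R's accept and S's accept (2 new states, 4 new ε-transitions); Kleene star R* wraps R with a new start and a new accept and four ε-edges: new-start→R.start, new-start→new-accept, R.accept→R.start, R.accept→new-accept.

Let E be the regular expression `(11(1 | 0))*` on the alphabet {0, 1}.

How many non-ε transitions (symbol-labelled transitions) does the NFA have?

4

Recursing over subexpressions:
Each of the 4 symbol leaves contributes exactly 1 symbol transition.
  1 | 0 : 2 symbol transitions
  11(1 | 0) : 4 symbol transitions
  (11(1 | 0))* : 4 symbol transitions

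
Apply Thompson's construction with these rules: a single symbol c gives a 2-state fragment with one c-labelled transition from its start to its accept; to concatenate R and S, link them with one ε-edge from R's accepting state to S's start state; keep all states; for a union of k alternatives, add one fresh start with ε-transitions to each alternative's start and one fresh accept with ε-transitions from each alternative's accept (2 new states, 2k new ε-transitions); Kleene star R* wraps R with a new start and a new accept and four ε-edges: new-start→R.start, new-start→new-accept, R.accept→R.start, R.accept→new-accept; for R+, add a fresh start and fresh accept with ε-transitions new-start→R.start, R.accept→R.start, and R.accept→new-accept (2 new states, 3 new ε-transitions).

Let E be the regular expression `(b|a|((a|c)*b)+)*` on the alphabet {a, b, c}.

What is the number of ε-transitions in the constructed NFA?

Recursing over subexpressions:
Each of the 5 symbol leaves contributes 0 ε-transitions.
  a|c — 4 ε-transitions
  (a|c)* — 8 ε-transitions
  (a|c)*b — 9 ε-transitions
  ((a|c)*b)+ — 12 ε-transitions
  b|a|((a|c)*b)+ — 18 ε-transitions
  (b|a|((a|c)*b)+)* — 22 ε-transitions

22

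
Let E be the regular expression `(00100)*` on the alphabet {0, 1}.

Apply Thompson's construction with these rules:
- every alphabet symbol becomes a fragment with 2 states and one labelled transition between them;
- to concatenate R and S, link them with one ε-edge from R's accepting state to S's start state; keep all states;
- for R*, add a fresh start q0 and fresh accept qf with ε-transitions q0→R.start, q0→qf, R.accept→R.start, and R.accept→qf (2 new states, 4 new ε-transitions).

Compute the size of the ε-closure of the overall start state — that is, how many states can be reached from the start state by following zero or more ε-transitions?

3

Work bottom-up. For each fragment F, track |ε-closure(F.start)| and whether F's accept lies in that closure (i.e. whether F accepts ε). A single-symbol fragment has closure size 1 and does not accept ε.
  00100 : same as the first factor's closure: C = 1
  (00100)* : the star's fresh start ε-reaches both the body's start and the fresh accept: C = 2 + 1 = 3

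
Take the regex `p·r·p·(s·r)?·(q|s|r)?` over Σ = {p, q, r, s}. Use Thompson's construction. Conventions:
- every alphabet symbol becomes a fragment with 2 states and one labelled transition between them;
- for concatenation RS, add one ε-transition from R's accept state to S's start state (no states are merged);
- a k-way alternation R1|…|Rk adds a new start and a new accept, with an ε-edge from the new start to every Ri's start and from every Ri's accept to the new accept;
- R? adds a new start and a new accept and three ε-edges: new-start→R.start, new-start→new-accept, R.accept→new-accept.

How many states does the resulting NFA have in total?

22

By structural recursion:
Each of the 8 symbol leaves contributes a 2-state fragment.
  s·r → 4 states
  (s·r)? → 6 states
  q|s|r → 8 states
  (q|s|r)? → 10 states
  p·r·p·(s·r)?·(q|s|r)? → 22 states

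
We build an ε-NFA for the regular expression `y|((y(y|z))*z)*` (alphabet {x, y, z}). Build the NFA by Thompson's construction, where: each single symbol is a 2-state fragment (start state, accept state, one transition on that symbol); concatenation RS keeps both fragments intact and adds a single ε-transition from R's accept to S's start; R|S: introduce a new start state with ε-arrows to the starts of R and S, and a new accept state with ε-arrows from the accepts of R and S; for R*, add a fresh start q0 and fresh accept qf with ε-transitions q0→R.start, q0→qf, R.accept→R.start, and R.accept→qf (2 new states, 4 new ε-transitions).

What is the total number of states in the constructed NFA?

18

By structural recursion:
Each of the 5 symbol leaves contributes a 2-state fragment.
  y|z : 6 states
  y(y|z) : 8 states
  (y(y|z))* : 10 states
  (y(y|z))*z : 12 states
  ((y(y|z))*z)* : 14 states
  y|((y(y|z))*z)* : 18 states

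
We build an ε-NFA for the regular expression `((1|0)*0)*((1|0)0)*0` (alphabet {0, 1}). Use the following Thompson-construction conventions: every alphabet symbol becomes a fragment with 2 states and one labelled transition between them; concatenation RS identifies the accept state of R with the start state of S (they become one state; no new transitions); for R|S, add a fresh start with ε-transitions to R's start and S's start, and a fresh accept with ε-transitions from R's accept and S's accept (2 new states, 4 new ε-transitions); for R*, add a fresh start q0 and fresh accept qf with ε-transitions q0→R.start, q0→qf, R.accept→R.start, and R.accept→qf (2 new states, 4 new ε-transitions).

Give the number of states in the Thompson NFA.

Building bottom-up:
Each of the 7 symbol leaves contributes a 2-state fragment.
  1|0 = 6 states
  (1|0)* = 8 states
  (1|0)*0 = 9 states
  ((1|0)*0)* = 11 states
  1|0 = 6 states
  (1|0)0 = 7 states
  ((1|0)0)* = 9 states
  ((1|0)*0)*((1|0)0)*0 = 20 states

20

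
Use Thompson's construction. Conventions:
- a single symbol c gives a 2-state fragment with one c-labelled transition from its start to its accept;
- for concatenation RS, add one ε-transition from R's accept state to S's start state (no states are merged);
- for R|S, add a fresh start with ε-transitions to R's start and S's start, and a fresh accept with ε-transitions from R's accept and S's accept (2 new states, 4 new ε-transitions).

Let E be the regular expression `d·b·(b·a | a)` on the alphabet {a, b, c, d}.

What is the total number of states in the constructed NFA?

Building bottom-up:
Each of the 5 symbol leaves contributes a 2-state fragment.
  b·a : 4 states
  b·a | a : 8 states
  d·b·(b·a | a) : 12 states

12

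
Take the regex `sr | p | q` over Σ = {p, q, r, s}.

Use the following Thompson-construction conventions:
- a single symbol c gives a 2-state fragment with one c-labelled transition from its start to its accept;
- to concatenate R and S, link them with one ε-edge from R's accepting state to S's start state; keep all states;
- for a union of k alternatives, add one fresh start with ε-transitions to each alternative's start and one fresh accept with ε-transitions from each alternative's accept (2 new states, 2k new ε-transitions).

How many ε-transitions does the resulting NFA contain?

Recursing over subexpressions:
Each of the 4 symbol leaves contributes 0 ε-transitions.
  sr — 1 ε-transition
  sr | p | q — 7 ε-transitions

7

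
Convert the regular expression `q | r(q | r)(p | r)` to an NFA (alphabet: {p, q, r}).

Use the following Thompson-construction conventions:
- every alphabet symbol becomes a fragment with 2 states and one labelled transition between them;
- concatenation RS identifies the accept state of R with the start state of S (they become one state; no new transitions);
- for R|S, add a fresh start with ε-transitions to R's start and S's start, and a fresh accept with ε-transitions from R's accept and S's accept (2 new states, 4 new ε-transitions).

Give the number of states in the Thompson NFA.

Per subexpression:
Each of the 6 symbol leaves contributes a 2-state fragment.
  q | r : 6 states
  p | r : 6 states
  r(q | r)(p | r) : 12 states
  q | r(q | r)(p | r) : 16 states

16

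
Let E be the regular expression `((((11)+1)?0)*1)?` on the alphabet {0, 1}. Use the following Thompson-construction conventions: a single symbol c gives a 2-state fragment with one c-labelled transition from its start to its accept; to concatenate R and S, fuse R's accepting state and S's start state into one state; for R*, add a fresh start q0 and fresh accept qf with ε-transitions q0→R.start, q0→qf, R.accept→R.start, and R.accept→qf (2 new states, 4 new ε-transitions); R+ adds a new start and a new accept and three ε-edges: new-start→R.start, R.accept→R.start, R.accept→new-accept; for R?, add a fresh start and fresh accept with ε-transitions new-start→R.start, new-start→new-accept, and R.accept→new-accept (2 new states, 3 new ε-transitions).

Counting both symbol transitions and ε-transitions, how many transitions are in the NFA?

18

By structural recursion:
Each of the 5 symbol leaves contributes 1 transition (1 symbol, 0 ε).
  11 : 2 transitions (2 symbol, 0 ε)
  (11)+ : 5 transitions (2 symbol, 3 ε)
  (11)+1 : 6 transitions (3 symbol, 3 ε)
  ((11)+1)? : 9 transitions (3 symbol, 6 ε)
  ((11)+1)?0 : 10 transitions (4 symbol, 6 ε)
  (((11)+1)?0)* : 14 transitions (4 symbol, 10 ε)
  (((11)+1)?0)*1 : 15 transitions (5 symbol, 10 ε)
  ((((11)+1)?0)*1)? : 18 transitions (5 symbol, 13 ε)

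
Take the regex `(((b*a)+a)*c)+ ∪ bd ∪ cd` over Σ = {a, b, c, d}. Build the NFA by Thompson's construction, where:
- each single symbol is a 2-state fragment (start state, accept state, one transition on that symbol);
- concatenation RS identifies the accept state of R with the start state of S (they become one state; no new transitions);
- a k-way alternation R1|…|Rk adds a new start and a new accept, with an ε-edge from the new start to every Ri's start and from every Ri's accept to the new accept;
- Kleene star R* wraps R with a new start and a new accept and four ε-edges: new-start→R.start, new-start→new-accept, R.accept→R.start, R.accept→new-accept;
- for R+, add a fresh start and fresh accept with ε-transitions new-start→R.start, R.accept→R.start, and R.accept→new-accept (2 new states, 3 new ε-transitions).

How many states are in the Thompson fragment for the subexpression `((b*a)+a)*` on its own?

Fragment for `((b*a)+a)*`:
Each of the 3 symbol leaves contributes a 2-state fragment.
  b* : 4 states
  b*a : 5 states
  (b*a)+ : 7 states
  (b*a)+a : 8 states
  ((b*a)+a)* : 10 states

10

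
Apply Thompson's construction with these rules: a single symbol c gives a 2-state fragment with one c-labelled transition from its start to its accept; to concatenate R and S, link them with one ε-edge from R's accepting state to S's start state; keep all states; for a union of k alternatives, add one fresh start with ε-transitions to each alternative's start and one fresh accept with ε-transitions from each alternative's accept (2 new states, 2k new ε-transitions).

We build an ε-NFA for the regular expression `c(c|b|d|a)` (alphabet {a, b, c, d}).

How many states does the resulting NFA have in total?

12

Building bottom-up:
Each of the 5 symbol leaves contributes a 2-state fragment.
  c|b|d|a : 10 states
  c(c|b|d|a) : 12 states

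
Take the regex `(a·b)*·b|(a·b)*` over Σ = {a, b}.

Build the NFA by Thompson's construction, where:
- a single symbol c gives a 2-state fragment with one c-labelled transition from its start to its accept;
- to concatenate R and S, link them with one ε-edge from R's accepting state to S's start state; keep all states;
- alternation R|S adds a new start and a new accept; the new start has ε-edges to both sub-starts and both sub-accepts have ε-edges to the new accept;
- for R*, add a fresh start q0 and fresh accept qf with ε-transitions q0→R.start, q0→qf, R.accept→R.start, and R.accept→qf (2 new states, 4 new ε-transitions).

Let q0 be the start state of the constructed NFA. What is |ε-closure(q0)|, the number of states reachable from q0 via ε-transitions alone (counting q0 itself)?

Work bottom-up. For each fragment F, track |ε-closure(F.start)| and whether F's accept lies in that closure (i.e. whether F accepts ε). A single-symbol fragment has closure size 1 and does not accept ε.
  a·b — C equals the left operand's closure size = 1 (its accept is not ε-reachable, so the closure stops there)
  (a·b)* — new start has ε-edges to the inner start and to the new accept, so C = 2 + 1 = 3
  (a·b)*·b — the left operand accepts ε, so the closure extends into the next operand (via the concat ε-link); C = 3 + 1 = 4
  a·b — C equals the left operand's closure size = 1 (its accept is not ε-reachable, so the closure stops there)
  (a·b)* — the star's fresh start ε-reaches both the body's start and the fresh accept: C = 2 + 1 = 3
  (a·b)*·b|(a·b)* — C = 1 (new start) + (4 + 3) + 1 (new accept, since some branch ε-reaches its own accept) = 9

9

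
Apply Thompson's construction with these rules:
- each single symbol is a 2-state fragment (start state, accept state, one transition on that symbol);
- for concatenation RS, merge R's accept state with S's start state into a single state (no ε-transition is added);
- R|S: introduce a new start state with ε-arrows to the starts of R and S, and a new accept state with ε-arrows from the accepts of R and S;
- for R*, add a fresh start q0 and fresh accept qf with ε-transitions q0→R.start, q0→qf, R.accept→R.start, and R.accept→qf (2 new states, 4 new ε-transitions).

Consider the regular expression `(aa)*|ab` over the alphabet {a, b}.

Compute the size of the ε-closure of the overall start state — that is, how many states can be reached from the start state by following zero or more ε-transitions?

6

Work bottom-up. For each fragment F, track |ε-closure(F.start)| and whether F's accept lies in that closure (i.e. whether F accepts ε). A single-symbol fragment has closure size 1 and does not accept ε.
  aa → |closure| equals the left operand's closure size = 1 (its accept is not ε-reachable, so the closure stops there)
  (aa)* → |closure| = 1 (new start) + 1 (body) + 1 (new accept) = 3
  ab → |closure| equals the left operand's closure size = 1 (its accept is not ε-reachable, so the closure stops there)
  (aa)*|ab → |closure| = 1 (new start) + (3 + 1) + 1 (new accept, since some branch ε-reaches its own accept) = 6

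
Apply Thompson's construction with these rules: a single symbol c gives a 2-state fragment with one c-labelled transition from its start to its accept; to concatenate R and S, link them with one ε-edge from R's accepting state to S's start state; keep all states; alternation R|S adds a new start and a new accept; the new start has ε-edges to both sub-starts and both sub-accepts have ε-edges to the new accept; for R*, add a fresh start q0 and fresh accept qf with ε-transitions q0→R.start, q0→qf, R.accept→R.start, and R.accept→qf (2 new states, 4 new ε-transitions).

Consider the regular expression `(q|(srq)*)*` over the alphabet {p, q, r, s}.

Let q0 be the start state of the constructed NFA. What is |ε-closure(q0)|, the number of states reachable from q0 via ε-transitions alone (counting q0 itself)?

Work bottom-up. For each fragment F, track |ε-closure(F.start)| and whether F's accept lies in that closure (i.e. whether F accepts ε). A single-symbol fragment has closure size 1 and does not accept ε.
  srq : |closure| equals the left operand's closure size = 1 (its accept is not ε-reachable, so the closure stops there)
  (srq)* : |closure| = 1 (new start) + 1 (body) + 1 (new accept) = 3
  q|(srq)* : |closure| = 1 (new start) + (1 + 3) + 1 (new accept, since some branch ε-reaches its own accept) = 6
  (q|(srq)*)* : |closure| = 1 (new start) + 6 (body) + 1 (new accept) = 8

8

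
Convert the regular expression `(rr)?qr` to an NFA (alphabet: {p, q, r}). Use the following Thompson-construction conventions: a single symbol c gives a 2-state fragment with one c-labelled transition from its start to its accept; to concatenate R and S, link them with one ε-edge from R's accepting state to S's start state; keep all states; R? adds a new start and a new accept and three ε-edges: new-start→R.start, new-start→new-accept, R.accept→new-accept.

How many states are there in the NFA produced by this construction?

10

Bottom-up over the parse tree:
Each of the 4 symbol leaves contributes a 2-state fragment.
  rr = 4 states
  (rr)? = 6 states
  (rr)?qr = 10 states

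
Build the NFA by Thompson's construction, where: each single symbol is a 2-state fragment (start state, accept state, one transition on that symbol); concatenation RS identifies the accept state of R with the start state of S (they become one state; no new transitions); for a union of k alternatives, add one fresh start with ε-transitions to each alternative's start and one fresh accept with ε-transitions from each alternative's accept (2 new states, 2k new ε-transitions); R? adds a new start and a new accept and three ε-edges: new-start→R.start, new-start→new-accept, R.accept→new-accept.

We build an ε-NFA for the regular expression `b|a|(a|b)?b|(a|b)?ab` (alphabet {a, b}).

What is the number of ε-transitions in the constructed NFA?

By structural recursion:
Each of the 9 symbol leaves contributes 0 ε-transitions.
  a|b : 4 ε-transitions
  (a|b)? : 7 ε-transitions
  (a|b)?b : 7 ε-transitions
  a|b : 4 ε-transitions
  (a|b)? : 7 ε-transitions
  (a|b)?ab : 7 ε-transitions
  b|a|(a|b)?b|(a|b)?ab : 22 ε-transitions

22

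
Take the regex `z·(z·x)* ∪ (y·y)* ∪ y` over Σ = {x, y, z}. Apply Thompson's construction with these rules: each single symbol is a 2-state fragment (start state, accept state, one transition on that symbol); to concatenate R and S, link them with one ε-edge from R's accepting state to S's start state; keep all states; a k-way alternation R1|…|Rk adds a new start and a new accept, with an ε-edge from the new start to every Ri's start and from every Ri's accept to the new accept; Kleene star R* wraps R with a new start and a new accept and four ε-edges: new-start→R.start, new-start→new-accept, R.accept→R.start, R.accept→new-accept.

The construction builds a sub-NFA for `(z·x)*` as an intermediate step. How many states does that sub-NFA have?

6

Fragment for `(z·x)*`:
Each of the 2 symbol leaves contributes a 2-state fragment.
  z·x — 4 states
  (z·x)* — 6 states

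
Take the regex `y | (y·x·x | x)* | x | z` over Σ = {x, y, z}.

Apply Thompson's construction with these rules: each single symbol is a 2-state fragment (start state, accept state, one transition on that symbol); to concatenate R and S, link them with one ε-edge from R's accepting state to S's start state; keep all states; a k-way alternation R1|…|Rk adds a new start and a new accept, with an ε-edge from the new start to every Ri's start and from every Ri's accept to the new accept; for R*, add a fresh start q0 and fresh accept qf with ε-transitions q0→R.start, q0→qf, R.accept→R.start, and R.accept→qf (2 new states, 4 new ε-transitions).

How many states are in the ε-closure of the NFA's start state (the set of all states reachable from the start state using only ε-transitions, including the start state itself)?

Compute the ε-closure size of each fragment's start state recursively; a symbol fragment's start has no outgoing ε-edge, so its closure is just itself (size 1).
  y·x·x → C equals the left operand's closure size = 1 (its accept is not ε-reachable, so the closure stops there)
  y·x·x | x → C = 1 + 1 + 1 = 3 (the new accept is not ε-reachable since no branch accepts ε)
  (y·x·x | x)* → new start has ε-edges to the inner start and to the new accept, so C = 2 + 3 = 5
  y | (y·x·x | x)* | x | z → C = 1 (new start) + (1 + 5 + 1 + 1) + 1 (new accept, since some branch ε-reaches its own accept) = 10

10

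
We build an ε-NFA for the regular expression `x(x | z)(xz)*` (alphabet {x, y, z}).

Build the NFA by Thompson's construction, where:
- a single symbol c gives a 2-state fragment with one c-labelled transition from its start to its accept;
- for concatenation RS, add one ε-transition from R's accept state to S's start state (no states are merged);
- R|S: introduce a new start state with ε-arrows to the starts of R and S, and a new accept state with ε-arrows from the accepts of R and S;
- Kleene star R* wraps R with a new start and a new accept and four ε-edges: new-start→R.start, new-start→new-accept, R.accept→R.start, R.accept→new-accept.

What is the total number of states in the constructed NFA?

14

Bottom-up over the parse tree:
Each of the 5 symbol leaves contributes a 2-state fragment.
  x | z → 6 states
  xz → 4 states
  (xz)* → 6 states
  x(x | z)(xz)* → 14 states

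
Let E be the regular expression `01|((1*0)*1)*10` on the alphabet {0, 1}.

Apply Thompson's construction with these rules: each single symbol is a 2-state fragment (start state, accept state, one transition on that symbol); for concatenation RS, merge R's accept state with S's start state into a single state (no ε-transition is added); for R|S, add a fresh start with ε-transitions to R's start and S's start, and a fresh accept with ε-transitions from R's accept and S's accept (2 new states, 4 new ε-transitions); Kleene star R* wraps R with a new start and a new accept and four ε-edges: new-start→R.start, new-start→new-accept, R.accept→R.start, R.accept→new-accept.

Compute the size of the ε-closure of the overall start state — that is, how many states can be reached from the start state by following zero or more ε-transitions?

9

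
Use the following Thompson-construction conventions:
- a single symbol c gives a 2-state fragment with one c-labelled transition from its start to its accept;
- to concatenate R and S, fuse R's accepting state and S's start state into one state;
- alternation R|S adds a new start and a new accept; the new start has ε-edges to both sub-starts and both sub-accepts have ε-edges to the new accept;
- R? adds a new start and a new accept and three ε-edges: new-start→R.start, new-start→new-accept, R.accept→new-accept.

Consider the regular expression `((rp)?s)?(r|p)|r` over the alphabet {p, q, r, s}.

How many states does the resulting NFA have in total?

By structural recursion:
Each of the 6 symbol leaves contributes a 2-state fragment.
  rp — 3 states
  (rp)? — 5 states
  (rp)?s — 6 states
  ((rp)?s)? — 8 states
  r|p — 6 states
  ((rp)?s)?(r|p) — 13 states
  ((rp)?s)?(r|p)|r — 17 states

17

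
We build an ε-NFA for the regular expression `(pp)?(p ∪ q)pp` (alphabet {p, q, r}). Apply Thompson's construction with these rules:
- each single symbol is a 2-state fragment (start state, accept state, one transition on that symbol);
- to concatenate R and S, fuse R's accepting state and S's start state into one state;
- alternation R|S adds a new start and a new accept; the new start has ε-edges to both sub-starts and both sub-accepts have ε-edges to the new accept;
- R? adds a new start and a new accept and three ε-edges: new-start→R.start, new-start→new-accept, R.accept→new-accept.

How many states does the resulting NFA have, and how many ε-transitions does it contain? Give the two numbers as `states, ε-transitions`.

12, 7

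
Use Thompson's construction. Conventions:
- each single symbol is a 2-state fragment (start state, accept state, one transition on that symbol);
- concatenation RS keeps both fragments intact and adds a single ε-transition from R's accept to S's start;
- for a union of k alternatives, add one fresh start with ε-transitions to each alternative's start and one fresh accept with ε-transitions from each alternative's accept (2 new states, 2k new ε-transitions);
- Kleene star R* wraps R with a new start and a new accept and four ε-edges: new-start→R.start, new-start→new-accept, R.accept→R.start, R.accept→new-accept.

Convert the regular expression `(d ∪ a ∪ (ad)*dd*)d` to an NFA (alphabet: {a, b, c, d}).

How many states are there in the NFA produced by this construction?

20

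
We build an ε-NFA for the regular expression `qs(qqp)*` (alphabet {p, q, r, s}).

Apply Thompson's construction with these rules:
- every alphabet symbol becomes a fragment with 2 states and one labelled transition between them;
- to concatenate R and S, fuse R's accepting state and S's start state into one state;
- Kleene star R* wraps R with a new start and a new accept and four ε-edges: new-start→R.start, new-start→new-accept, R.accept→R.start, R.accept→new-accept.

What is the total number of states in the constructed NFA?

Bottom-up over the parse tree:
Each of the 5 symbol leaves contributes a 2-state fragment.
  qqp → 4 states
  (qqp)* → 6 states
  qs(qqp)* → 8 states

8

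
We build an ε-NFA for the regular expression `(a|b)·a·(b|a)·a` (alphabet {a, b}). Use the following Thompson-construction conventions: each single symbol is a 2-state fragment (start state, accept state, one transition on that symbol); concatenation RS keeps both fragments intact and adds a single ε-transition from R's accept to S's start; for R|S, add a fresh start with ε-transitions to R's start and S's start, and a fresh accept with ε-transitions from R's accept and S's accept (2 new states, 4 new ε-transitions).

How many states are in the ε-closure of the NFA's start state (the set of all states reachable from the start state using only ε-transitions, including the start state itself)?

3

Let C(F) = |ε-closure(F.start)| within fragment F, and note whether F accepts ε. Symbol fragments have C = 1 and do not accept ε. Then:
  a|b — new start ε-reaches every alternative's start; none of them accept ε, so the new accept is not reached: |closure| = 1 + 1 + 1 = 3
  b|a — |closure| = 1 + 1 + 1 = 3 (the new accept is not ε-reachable since no branch accepts ε)
  (a|b)·a·(b|a)·a — same as the first factor's closure: |closure| = 3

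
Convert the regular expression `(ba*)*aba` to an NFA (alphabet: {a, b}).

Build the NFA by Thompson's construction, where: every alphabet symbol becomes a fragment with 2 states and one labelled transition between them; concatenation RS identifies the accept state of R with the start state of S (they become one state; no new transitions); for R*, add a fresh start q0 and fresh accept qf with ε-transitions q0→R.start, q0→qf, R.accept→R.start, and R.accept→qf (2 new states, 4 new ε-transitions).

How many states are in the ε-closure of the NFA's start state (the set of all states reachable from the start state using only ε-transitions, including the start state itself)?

3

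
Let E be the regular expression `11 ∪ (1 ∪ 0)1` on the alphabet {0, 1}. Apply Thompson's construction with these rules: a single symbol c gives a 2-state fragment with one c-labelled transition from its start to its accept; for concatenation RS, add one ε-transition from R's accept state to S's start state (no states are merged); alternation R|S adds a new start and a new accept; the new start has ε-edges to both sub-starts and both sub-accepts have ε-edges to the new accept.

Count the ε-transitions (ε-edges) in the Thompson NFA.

Bottom-up over the parse tree:
Each of the 5 symbol leaves contributes 0 ε-transitions.
  11 = 1 ε-transition
  1 ∪ 0 = 4 ε-transitions
  (1 ∪ 0)1 = 5 ε-transitions
  11 ∪ (1 ∪ 0)1 = 10 ε-transitions

10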